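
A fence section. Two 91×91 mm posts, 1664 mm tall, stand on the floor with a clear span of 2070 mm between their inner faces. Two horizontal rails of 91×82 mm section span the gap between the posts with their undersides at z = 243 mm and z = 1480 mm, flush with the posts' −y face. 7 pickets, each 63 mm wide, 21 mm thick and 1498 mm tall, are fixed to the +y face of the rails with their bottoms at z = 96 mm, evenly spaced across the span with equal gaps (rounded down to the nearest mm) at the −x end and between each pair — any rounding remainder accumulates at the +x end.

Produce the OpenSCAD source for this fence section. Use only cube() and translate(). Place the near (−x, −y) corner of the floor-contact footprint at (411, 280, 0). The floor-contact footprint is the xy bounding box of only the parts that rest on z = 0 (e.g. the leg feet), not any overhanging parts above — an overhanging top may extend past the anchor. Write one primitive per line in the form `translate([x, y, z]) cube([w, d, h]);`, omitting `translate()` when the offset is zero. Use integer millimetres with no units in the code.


translate([411, 280, 0]) cube([91, 91, 1664]);
translate([2572, 280, 0]) cube([91, 91, 1664]);
translate([502, 280, 243]) cube([2070, 91, 82]);
translate([502, 280, 1480]) cube([2070, 91, 82]);
translate([705, 371, 96]) cube([63, 21, 1498]);
translate([971, 371, 96]) cube([63, 21, 1498]);
translate([1237, 371, 96]) cube([63, 21, 1498]);
translate([1503, 371, 96]) cube([63, 21, 1498]);
translate([1769, 371, 96]) cube([63, 21, 1498]);
translate([2035, 371, 96]) cube([63, 21, 1498]);
translate([2301, 371, 96]) cube([63, 21, 1498]);


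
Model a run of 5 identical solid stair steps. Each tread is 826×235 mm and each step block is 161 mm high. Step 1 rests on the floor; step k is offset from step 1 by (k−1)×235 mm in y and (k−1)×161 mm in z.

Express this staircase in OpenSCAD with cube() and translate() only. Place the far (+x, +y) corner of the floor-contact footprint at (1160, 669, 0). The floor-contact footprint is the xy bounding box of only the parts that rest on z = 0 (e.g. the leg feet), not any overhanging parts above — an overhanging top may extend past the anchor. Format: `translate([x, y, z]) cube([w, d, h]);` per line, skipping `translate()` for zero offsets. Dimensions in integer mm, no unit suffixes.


translate([334, 434, 0]) cube([826, 235, 161]);
translate([334, 669, 161]) cube([826, 235, 161]);
translate([334, 904, 322]) cube([826, 235, 161]);
translate([334, 1139, 483]) cube([826, 235, 161]);
translate([334, 1374, 644]) cube([826, 235, 161]);


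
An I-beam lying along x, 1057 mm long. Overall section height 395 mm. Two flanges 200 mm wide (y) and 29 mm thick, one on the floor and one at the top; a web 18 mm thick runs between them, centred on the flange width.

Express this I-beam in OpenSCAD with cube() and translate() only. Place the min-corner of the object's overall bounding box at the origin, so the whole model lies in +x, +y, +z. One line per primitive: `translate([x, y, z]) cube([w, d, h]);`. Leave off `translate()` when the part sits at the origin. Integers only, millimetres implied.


cube([1057, 200, 29]);
translate([0, 91, 29]) cube([1057, 18, 337]);
translate([0, 0, 366]) cube([1057, 200, 29]);


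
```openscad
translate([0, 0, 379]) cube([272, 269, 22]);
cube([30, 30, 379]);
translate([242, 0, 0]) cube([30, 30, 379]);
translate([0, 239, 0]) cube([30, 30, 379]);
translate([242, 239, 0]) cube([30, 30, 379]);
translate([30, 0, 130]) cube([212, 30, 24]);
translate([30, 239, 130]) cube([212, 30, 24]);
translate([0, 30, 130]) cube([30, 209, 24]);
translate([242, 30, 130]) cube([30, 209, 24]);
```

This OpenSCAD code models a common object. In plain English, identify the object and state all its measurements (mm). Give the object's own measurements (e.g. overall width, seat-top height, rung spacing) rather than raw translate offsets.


A four-legged stool. The seat is a 272×269×22 mm slab whose top surface is at z = 401 mm; four square legs, each 30×30 mm in cross-section, run from the floor (z = 0) to the underside of the seat, each flush with a corner of the seat. Four stretchers, 30 mm wide and 24 mm tall, connect adjacent legs with their undersides at z = 130 mm, each running between the inner faces of the legs it joins and aligned with the legs' outer faces on the other axis.


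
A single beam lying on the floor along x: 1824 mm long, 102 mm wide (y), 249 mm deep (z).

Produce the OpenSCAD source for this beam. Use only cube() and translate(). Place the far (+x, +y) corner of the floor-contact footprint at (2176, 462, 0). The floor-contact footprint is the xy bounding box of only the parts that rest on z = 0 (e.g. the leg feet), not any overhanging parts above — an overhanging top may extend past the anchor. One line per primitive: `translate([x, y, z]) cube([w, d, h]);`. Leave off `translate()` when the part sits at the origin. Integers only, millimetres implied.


translate([352, 360, 0]) cube([1824, 102, 249]);


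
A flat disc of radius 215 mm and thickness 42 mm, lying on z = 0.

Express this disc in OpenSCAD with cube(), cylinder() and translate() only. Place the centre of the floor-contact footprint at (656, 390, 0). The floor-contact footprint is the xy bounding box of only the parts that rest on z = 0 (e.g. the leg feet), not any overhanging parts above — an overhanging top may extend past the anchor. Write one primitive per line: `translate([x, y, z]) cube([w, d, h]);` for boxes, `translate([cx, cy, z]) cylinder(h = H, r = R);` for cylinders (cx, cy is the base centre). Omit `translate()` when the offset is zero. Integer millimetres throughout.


translate([656, 390, 0]) cylinder(h = 42, r = 215);


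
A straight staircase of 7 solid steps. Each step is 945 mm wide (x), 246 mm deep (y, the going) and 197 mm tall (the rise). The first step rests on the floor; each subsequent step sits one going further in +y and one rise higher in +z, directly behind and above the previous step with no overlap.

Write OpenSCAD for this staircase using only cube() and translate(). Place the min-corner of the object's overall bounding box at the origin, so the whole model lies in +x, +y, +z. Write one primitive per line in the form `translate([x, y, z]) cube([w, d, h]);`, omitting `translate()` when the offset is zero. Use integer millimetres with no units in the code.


cube([945, 246, 197]);
translate([0, 246, 197]) cube([945, 246, 197]);
translate([0, 492, 394]) cube([945, 246, 197]);
translate([0, 738, 591]) cube([945, 246, 197]);
translate([0, 984, 788]) cube([945, 246, 197]);
translate([0, 1230, 985]) cube([945, 246, 197]);
translate([0, 1476, 1182]) cube([945, 246, 197]);


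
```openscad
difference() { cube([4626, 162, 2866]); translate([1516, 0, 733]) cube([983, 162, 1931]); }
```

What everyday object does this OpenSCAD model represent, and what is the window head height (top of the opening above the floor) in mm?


A wall with a window opening. The window head height is 2664 mm.

A wall with a rectangular opening subtracted — a window. Sill at z = 733, opening 1931 mm tall, so the head is at 733 + 1931 = 2664 mm.


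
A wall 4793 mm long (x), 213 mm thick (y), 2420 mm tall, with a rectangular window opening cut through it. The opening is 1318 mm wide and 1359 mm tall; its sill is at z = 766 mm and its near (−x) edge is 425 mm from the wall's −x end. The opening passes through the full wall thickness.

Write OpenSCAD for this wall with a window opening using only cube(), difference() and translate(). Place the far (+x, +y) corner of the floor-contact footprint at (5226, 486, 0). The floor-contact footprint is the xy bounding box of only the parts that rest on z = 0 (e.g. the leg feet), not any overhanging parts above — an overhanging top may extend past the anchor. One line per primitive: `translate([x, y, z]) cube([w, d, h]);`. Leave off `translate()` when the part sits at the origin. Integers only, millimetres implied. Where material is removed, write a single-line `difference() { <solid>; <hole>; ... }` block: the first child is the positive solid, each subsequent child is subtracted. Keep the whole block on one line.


difference() { translate([433, 273, 0]) cube([4793, 213, 2420]); translate([858, 273, 766]) cube([1318, 213, 1359]); }


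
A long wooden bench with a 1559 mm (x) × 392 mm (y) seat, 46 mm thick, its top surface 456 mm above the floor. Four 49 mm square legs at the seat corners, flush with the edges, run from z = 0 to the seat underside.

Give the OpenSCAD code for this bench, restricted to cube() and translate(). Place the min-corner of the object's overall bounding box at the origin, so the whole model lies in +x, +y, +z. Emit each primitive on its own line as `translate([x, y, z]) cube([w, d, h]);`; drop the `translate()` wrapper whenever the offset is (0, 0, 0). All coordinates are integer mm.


translate([0, 0, 410]) cube([1559, 392, 46]);
cube([49, 49, 410]);
translate([0, 343, 0]) cube([49, 49, 410]);
translate([1510, 0, 0]) cube([49, 49, 410]);
translate([1510, 343, 0]) cube([49, 49, 410]);


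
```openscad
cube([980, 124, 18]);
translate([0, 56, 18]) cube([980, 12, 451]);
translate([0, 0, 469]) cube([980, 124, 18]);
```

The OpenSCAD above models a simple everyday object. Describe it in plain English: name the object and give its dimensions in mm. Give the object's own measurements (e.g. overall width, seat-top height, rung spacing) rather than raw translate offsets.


An I-beam lying along x, 980 mm long. Overall section height 487 mm. Two flanges 124 mm wide (y) and 18 mm thick, one on the floor and one at the top; a web 12 mm thick runs between them, centred on the flange width.


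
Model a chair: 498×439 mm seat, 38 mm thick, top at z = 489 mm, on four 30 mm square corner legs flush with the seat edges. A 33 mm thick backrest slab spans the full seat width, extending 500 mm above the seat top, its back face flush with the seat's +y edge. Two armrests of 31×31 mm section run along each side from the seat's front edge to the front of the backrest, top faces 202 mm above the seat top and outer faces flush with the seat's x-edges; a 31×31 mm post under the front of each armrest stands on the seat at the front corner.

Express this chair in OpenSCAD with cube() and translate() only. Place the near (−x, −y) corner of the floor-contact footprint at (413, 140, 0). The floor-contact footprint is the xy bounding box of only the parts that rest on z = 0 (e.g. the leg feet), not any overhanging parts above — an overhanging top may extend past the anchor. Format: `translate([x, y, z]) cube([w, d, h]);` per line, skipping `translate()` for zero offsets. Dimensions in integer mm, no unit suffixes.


translate([413, 140, 451]) cube([498, 439, 38]);
translate([413, 140, 0]) cube([30, 30, 451]);
translate([881, 140, 0]) cube([30, 30, 451]);
translate([413, 549, 0]) cube([30, 30, 451]);
translate([881, 549, 0]) cube([30, 30, 451]);
translate([413, 546, 489]) cube([498, 33, 500]);
translate([413, 140, 660]) cube([31, 406, 31]);
translate([880, 140, 660]) cube([31, 406, 31]);
translate([413, 140, 489]) cube([31, 31, 171]);
translate([880, 140, 489]) cube([31, 31, 171]);


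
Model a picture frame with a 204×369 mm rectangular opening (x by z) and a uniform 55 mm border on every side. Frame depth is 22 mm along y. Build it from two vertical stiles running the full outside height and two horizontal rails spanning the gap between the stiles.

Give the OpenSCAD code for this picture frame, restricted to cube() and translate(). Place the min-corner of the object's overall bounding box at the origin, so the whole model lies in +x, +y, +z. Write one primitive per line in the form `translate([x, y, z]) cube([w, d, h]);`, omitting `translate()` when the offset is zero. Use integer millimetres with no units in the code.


cube([55, 22, 479]);
translate([259, 0, 0]) cube([55, 22, 479]);
translate([55, 0, 0]) cube([204, 22, 55]);
translate([55, 0, 424]) cube([204, 22, 55]);


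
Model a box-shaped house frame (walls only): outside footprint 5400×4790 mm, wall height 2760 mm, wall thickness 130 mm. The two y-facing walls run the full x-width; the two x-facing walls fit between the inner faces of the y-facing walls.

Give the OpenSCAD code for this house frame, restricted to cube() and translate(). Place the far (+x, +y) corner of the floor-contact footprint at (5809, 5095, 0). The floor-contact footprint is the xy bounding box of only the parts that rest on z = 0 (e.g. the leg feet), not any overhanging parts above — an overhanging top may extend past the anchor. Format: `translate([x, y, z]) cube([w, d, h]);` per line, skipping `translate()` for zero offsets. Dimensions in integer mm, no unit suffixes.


translate([409, 305, 0]) cube([5400, 130, 2760]);
translate([409, 4965, 0]) cube([5400, 130, 2760]);
translate([409, 435, 0]) cube([130, 4530, 2760]);
translate([5679, 435, 0]) cube([130, 4530, 2760]);


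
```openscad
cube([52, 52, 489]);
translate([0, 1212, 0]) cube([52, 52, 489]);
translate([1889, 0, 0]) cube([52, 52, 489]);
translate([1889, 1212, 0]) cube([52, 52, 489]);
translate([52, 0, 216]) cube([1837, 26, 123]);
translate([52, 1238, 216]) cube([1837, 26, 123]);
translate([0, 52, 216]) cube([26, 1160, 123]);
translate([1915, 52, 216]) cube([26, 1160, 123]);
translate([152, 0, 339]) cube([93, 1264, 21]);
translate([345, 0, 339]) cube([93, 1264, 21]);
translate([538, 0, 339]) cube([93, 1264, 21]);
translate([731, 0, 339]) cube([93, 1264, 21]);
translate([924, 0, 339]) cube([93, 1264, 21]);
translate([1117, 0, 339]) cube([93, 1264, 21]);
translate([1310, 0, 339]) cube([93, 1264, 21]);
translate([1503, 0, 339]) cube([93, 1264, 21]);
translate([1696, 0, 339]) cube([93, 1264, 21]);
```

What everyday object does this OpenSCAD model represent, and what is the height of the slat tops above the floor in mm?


A bed frame. The slat-top height is 360 mm.

Four posts, four rails, and a row of slats — a bed frame. Slats sit on the rails at z = 216 + 123 = 339; with slat thickness 21, the top is 360 mm.


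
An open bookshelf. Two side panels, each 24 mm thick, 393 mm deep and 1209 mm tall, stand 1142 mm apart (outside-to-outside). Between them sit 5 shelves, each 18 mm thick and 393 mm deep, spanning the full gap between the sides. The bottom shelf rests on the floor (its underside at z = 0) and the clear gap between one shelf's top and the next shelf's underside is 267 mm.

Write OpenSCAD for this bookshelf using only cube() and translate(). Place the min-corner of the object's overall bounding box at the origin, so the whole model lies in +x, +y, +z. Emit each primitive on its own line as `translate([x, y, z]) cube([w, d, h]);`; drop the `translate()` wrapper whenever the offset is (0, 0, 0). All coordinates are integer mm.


cube([24, 393, 1209]);
translate([1118, 0, 0]) cube([24, 393, 1209]);
translate([24, 0, 0]) cube([1094, 393, 18]);
translate([24, 0, 285]) cube([1094, 393, 18]);
translate([24, 0, 570]) cube([1094, 393, 18]);
translate([24, 0, 855]) cube([1094, 393, 18]);
translate([24, 0, 1140]) cube([1094, 393, 18]);


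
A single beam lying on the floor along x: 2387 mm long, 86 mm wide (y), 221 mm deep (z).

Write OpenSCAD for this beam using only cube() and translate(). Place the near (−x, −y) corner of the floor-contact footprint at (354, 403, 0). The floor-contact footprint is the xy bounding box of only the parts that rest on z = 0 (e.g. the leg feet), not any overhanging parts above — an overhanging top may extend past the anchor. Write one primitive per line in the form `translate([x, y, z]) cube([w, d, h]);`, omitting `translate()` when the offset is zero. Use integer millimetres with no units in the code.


translate([354, 403, 0]) cube([2387, 86, 221]);


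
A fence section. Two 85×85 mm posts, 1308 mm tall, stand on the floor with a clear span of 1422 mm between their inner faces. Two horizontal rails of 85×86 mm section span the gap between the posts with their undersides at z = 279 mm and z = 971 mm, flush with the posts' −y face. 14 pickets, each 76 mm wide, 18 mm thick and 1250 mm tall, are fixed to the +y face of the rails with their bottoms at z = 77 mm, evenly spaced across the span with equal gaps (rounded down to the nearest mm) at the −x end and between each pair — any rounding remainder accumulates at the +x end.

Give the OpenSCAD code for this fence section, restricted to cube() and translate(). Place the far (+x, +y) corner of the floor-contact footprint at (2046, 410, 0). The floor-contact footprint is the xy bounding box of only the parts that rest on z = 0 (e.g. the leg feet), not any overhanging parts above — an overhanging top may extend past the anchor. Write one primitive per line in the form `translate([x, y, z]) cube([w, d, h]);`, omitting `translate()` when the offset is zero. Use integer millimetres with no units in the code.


translate([454, 325, 0]) cube([85, 85, 1308]);
translate([1961, 325, 0]) cube([85, 85, 1308]);
translate([539, 325, 279]) cube([1422, 85, 86]);
translate([539, 325, 971]) cube([1422, 85, 86]);
translate([562, 410, 77]) cube([76, 18, 1250]);
translate([661, 410, 77]) cube([76, 18, 1250]);
translate([760, 410, 77]) cube([76, 18, 1250]);
translate([859, 410, 77]) cube([76, 18, 1250]);
translate([958, 410, 77]) cube([76, 18, 1250]);
translate([1057, 410, 77]) cube([76, 18, 1250]);
translate([1156, 410, 77]) cube([76, 18, 1250]);
translate([1255, 410, 77]) cube([76, 18, 1250]);
translate([1354, 410, 77]) cube([76, 18, 1250]);
translate([1453, 410, 77]) cube([76, 18, 1250]);
translate([1552, 410, 77]) cube([76, 18, 1250]);
translate([1651, 410, 77]) cube([76, 18, 1250]);
translate([1750, 410, 77]) cube([76, 18, 1250]);
translate([1849, 410, 77]) cube([76, 18, 1250]);


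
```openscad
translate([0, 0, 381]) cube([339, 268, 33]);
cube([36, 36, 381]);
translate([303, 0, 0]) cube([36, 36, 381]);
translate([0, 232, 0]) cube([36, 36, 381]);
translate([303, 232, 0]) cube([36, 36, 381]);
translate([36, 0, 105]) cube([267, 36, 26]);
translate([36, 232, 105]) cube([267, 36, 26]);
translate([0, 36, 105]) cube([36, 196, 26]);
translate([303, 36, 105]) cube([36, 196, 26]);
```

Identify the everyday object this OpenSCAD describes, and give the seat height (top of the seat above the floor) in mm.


A stool. The seat height is 414 mm.

A 339×268×33 slab at z = 381 on four corner posts — a stool. The seat top is 381 + 33 = 414 mm.


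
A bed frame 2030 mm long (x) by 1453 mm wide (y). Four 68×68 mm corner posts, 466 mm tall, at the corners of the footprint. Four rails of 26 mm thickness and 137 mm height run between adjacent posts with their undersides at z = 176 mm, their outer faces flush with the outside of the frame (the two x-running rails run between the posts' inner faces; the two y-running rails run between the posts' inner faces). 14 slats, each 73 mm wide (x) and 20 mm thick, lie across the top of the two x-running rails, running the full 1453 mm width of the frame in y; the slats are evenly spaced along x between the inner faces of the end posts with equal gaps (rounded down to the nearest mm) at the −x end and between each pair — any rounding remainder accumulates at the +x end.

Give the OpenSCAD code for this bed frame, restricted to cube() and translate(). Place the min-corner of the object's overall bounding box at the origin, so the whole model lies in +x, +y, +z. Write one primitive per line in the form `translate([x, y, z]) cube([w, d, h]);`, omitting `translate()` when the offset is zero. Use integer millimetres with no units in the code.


cube([68, 68, 466]);
translate([0, 1385, 0]) cube([68, 68, 466]);
translate([1962, 0, 0]) cube([68, 68, 466]);
translate([1962, 1385, 0]) cube([68, 68, 466]);
translate([68, 0, 176]) cube([1894, 26, 137]);
translate([68, 1427, 176]) cube([1894, 26, 137]);
translate([0, 68, 176]) cube([26, 1317, 137]);
translate([2004, 68, 176]) cube([26, 1317, 137]);
translate([126, 0, 313]) cube([73, 1453, 20]);
translate([257, 0, 313]) cube([73, 1453, 20]);
translate([388, 0, 313]) cube([73, 1453, 20]);
translate([519, 0, 313]) cube([73, 1453, 20]);
translate([650, 0, 313]) cube([73, 1453, 20]);
translate([781, 0, 313]) cube([73, 1453, 20]);
translate([912, 0, 313]) cube([73, 1453, 20]);
translate([1043, 0, 313]) cube([73, 1453, 20]);
translate([1174, 0, 313]) cube([73, 1453, 20]);
translate([1305, 0, 313]) cube([73, 1453, 20]);
translate([1436, 0, 313]) cube([73, 1453, 20]);
translate([1567, 0, 313]) cube([73, 1453, 20]);
translate([1698, 0, 313]) cube([73, 1453, 20]);
translate([1829, 0, 313]) cube([73, 1453, 20]);


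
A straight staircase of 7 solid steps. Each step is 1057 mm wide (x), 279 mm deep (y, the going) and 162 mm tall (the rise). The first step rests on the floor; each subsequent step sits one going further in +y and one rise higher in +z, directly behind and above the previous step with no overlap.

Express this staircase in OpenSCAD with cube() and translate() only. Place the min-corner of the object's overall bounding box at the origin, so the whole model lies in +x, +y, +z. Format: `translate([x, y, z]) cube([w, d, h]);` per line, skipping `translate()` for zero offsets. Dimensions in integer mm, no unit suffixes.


cube([1057, 279, 162]);
translate([0, 279, 162]) cube([1057, 279, 162]);
translate([0, 558, 324]) cube([1057, 279, 162]);
translate([0, 837, 486]) cube([1057, 279, 162]);
translate([0, 1116, 648]) cube([1057, 279, 162]);
translate([0, 1395, 810]) cube([1057, 279, 162]);
translate([0, 1674, 972]) cube([1057, 279, 162]);


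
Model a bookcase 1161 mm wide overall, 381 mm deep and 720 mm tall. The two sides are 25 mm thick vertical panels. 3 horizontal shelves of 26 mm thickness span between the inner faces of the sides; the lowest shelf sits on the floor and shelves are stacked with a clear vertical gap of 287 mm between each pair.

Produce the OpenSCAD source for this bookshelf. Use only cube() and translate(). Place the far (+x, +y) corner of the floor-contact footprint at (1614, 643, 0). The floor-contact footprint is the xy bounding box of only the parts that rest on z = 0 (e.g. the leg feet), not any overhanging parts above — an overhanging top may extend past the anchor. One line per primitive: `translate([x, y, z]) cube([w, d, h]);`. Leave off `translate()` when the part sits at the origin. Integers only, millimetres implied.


translate([453, 262, 0]) cube([25, 381, 720]);
translate([1589, 262, 0]) cube([25, 381, 720]);
translate([478, 262, 0]) cube([1111, 381, 26]);
translate([478, 262, 313]) cube([1111, 381, 26]);
translate([478, 262, 626]) cube([1111, 381, 26]);


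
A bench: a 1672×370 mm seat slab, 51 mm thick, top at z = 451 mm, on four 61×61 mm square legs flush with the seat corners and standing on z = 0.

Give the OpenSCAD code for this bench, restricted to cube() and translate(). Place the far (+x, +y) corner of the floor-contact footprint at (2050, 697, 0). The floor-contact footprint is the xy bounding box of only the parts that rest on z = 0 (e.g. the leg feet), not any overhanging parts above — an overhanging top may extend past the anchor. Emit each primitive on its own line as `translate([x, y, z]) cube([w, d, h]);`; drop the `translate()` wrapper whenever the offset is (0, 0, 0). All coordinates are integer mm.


translate([378, 327, 400]) cube([1672, 370, 51]);
translate([378, 327, 0]) cube([61, 61, 400]);
translate([378, 636, 0]) cube([61, 61, 400]);
translate([1989, 327, 0]) cube([61, 61, 400]);
translate([1989, 636, 0]) cube([61, 61, 400]);


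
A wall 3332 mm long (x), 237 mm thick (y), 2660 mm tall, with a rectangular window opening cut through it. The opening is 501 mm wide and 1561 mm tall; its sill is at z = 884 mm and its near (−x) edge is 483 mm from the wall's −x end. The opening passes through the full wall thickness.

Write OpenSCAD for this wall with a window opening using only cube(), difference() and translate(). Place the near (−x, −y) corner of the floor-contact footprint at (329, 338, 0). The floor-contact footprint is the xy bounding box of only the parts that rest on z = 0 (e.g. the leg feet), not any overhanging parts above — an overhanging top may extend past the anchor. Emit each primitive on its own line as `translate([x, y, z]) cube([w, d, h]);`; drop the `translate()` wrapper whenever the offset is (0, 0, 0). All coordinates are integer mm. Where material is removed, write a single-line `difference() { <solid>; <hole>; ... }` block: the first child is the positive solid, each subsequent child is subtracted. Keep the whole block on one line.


difference() { translate([329, 338, 0]) cube([3332, 237, 2660]); translate([812, 338, 884]) cube([501, 237, 1561]); }


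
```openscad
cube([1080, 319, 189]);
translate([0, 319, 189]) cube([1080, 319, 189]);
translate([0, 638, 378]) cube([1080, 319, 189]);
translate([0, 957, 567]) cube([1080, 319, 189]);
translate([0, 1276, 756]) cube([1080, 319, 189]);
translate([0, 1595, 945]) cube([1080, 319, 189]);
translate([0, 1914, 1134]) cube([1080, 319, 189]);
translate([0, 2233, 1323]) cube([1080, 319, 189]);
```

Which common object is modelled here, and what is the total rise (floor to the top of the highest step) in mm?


A staircase. The total rise is 1512 mm.

8 identical blocks, each offset up and back from the previous — a staircase. Each step is 189 mm tall and there are 8 of them, so the total rise is 8 × 189 = 1512 mm.


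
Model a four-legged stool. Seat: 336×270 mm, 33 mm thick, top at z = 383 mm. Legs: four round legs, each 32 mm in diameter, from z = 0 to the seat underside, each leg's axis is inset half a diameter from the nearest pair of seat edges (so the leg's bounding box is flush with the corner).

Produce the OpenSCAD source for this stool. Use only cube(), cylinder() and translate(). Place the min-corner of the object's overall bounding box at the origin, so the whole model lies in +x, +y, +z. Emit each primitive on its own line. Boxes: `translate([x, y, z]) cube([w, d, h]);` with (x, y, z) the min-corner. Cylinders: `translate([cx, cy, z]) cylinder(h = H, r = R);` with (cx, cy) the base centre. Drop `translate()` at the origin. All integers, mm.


translate([0, 0, 350]) cube([336, 270, 33]);
translate([16, 16, 0]) cylinder(h = 350, r = 16);
translate([320, 16, 0]) cylinder(h = 350, r = 16);
translate([16, 254, 0]) cylinder(h = 350, r = 16);
translate([320, 254, 0]) cylinder(h = 350, r = 16);


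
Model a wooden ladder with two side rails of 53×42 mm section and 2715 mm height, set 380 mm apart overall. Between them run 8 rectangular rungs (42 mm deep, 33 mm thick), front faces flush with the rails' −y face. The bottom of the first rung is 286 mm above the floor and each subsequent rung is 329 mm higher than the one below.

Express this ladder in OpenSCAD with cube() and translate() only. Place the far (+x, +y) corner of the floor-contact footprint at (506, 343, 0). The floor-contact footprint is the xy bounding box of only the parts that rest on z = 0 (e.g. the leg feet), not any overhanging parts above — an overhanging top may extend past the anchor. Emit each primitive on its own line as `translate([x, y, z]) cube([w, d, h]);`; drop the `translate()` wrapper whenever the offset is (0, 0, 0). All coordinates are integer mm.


// rung span = 380 - 2*53 = 274
// rung[k] z = 286 + k*329
translate([126, 301, 0]) cube([53, 42, 2715]);
translate([453, 301, 0]) cube([53, 42, 2715]);
translate([179, 301, 286]) cube([274, 42, 33]);
translate([179, 301, 615]) cube([274, 42, 33]);
translate([179, 301, 944]) cube([274, 42, 33]);
translate([179, 301, 1273]) cube([274, 42, 33]);
translate([179, 301, 1602]) cube([274, 42, 33]);
translate([179, 301, 1931]) cube([274, 42, 33]);
translate([179, 301, 2260]) cube([274, 42, 33]);
translate([179, 301, 2589]) cube([274, 42, 33]);


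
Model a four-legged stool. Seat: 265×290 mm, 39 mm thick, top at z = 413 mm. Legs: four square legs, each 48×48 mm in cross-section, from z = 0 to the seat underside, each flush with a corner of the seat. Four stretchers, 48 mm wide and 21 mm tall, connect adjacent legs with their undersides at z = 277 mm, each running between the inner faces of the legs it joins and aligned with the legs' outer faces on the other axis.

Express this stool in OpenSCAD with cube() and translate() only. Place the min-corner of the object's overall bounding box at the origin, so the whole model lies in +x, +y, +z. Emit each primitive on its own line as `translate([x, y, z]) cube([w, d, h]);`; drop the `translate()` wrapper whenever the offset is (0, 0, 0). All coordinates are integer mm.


// leg_h = 413 - 39 = 374
// stretcher span = 265 - 2*48 = 169
translate([0, 0, 374]) cube([265, 290, 39]);
cube([48, 48, 374]);
translate([217, 0, 0]) cube([48, 48, 374]);
translate([0, 242, 0]) cube([48, 48, 374]);
translate([217, 242, 0]) cube([48, 48, 374]);
translate([48, 0, 277]) cube([169, 48, 21]);
translate([48, 242, 277]) cube([169, 48, 21]);
translate([0, 48, 277]) cube([48, 194, 21]);
translate([217, 48, 277]) cube([48, 194, 21]);


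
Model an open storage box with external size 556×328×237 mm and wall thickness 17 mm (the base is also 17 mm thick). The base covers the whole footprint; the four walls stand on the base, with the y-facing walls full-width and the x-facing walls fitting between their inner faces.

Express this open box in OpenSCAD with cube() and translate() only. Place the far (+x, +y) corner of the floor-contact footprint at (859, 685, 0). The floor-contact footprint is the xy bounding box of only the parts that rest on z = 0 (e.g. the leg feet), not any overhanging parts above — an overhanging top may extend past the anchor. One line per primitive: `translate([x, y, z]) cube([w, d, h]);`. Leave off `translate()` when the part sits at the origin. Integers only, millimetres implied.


translate([303, 357, 0]) cube([556, 328, 17]);
translate([303, 357, 17]) cube([556, 17, 220]);
translate([303, 668, 17]) cube([556, 17, 220]);
translate([303, 374, 17]) cube([17, 294, 220]);
translate([842, 374, 17]) cube([17, 294, 220]);


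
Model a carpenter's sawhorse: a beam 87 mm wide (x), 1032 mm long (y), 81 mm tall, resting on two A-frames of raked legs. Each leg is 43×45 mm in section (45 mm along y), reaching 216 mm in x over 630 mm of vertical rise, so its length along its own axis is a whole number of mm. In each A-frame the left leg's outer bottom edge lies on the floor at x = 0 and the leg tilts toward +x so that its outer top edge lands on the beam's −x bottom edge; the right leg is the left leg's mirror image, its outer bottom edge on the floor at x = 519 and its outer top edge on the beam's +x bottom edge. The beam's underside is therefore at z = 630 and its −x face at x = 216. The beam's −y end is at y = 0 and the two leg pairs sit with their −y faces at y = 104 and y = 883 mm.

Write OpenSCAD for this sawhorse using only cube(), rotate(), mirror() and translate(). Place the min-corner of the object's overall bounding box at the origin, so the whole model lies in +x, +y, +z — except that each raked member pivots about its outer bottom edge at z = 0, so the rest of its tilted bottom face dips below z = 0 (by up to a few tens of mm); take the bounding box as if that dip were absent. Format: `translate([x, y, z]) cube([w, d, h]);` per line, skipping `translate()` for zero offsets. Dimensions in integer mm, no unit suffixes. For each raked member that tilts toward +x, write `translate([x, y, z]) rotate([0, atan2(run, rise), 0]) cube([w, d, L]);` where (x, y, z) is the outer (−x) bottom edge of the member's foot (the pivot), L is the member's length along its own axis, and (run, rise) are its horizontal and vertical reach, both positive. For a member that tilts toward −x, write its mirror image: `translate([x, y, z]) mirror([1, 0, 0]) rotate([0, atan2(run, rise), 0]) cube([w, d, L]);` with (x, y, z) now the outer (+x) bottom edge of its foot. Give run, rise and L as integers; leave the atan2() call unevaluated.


translate([216, 0, 630]) cube([87, 1032, 81]);
translate([0, 104, 0]) rotate([0, atan2(216, 630), 0]) cube([43, 45, 666]);
translate([519, 104, 0]) mirror([1, 0, 0]) rotate([0, atan2(216, 630), 0]) cube([43, 45, 666]);
translate([0, 883, 0]) rotate([0, atan2(216, 630), 0]) cube([43, 45, 666]);
translate([519, 883, 0]) mirror([1, 0, 0]) rotate([0, atan2(216, 630), 0]) cube([43, 45, 666]);


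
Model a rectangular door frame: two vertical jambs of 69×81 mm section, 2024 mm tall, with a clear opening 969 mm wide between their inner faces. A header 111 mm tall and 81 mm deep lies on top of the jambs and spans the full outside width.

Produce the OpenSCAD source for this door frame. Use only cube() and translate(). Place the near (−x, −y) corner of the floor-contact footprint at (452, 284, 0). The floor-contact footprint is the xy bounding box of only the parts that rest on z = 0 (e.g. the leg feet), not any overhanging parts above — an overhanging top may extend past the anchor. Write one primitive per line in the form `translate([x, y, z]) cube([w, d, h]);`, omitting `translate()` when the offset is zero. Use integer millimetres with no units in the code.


translate([452, 284, 0]) cube([69, 81, 2024]);
translate([1490, 284, 0]) cube([69, 81, 2024]);
translate([452, 284, 2024]) cube([1107, 81, 111]);


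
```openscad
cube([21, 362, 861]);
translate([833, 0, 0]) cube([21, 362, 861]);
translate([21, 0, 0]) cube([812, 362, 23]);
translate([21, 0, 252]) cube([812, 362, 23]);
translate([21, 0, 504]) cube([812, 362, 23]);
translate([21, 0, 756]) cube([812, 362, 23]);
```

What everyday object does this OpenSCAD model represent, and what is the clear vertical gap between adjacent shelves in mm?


A bookshelf. The clear shelf gap is 229 mm.

Two tall side panels with 4 horizontal boards between them — a bookshelf. The first two shelf undersides are at z = 0 and z = 252; with shelf thickness 23, the clear gap is 252 − 0 − 23 = 229 mm.


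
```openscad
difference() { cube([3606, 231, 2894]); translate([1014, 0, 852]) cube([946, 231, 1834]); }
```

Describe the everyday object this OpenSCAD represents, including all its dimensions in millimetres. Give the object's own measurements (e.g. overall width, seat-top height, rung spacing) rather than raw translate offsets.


A wall 3606 mm long (x), 231 mm thick (y), 2894 mm tall, with a rectangular window opening cut through it. The opening is 946 mm wide and 1834 mm tall; its sill is at z = 852 mm and its near (−x) edge is 1014 mm from the wall's −x end. The opening passes through the full wall thickness.


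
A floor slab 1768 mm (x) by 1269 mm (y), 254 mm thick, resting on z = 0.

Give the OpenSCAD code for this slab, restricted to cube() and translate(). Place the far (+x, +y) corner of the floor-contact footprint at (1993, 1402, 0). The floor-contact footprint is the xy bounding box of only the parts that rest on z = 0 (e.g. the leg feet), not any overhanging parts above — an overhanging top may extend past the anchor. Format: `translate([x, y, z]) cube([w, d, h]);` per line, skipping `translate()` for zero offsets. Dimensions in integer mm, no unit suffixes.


translate([225, 133, 0]) cube([1768, 1269, 254]);


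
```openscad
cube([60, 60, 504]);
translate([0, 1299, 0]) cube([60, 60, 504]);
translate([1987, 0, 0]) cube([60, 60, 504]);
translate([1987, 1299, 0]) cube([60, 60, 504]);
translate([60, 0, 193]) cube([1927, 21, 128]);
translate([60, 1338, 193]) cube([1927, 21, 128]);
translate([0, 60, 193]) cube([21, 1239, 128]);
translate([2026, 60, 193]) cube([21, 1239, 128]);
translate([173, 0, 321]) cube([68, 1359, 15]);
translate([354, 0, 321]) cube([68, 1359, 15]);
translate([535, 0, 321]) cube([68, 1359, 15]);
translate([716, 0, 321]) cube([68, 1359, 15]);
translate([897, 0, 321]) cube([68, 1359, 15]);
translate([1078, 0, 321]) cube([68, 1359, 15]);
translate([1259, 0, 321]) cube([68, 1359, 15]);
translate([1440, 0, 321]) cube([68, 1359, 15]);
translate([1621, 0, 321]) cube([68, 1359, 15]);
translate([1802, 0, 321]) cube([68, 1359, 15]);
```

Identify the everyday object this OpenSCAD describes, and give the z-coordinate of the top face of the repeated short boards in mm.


A bed frame. The slat-top height is 336 mm.

Four posts, four rails, and a row of slats — a bed frame. Slats sit on the rails at z = 193 + 128 = 321; with slat thickness 15, the top is 336 mm.


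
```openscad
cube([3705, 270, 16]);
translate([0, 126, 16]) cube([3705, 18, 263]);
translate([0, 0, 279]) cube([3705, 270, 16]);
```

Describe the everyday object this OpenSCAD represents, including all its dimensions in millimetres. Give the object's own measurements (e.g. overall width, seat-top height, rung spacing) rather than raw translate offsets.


An I-beam lying along x, 3705 mm long. Overall section height 295 mm. Two flanges 270 mm wide (y) and 16 mm thick, one on the floor and one at the top; a web 18 mm thick runs between them, centred on the flange width.


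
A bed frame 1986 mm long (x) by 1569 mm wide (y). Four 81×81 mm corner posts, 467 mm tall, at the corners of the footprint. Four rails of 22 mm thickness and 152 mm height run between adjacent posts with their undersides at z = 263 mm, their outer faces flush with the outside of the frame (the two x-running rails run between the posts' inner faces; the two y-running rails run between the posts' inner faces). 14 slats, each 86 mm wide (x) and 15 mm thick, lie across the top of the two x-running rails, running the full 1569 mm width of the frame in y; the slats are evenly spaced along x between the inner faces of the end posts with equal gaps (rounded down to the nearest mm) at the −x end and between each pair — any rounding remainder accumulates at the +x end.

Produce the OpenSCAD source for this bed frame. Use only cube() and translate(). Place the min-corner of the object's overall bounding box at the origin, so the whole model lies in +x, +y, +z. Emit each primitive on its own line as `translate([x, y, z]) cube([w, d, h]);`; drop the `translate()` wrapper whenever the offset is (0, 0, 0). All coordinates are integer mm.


cube([81, 81, 467]);
translate([0, 1488, 0]) cube([81, 81, 467]);
translate([1905, 0, 0]) cube([81, 81, 467]);
translate([1905, 1488, 0]) cube([81, 81, 467]);
translate([81, 0, 263]) cube([1824, 22, 152]);
translate([81, 1547, 263]) cube([1824, 22, 152]);
translate([0, 81, 263]) cube([22, 1407, 152]);
translate([1964, 81, 263]) cube([22, 1407, 152]);
translate([122, 0, 415]) cube([86, 1569, 15]);
translate([249, 0, 415]) cube([86, 1569, 15]);
translate([376, 0, 415]) cube([86, 1569, 15]);
translate([503, 0, 415]) cube([86, 1569, 15]);
translate([630, 0, 415]) cube([86, 1569, 15]);
translate([757, 0, 415]) cube([86, 1569, 15]);
translate([884, 0, 415]) cube([86, 1569, 15]);
translate([1011, 0, 415]) cube([86, 1569, 15]);
translate([1138, 0, 415]) cube([86, 1569, 15]);
translate([1265, 0, 415]) cube([86, 1569, 15]);
translate([1392, 0, 415]) cube([86, 1569, 15]);
translate([1519, 0, 415]) cube([86, 1569, 15]);
translate([1646, 0, 415]) cube([86, 1569, 15]);
translate([1773, 0, 415]) cube([86, 1569, 15]);


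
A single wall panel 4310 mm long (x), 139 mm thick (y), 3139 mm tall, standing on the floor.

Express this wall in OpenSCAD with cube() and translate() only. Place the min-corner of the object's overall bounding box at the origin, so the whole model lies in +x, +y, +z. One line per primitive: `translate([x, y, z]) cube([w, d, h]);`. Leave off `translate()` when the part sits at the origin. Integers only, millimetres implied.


cube([4310, 139, 3139]);


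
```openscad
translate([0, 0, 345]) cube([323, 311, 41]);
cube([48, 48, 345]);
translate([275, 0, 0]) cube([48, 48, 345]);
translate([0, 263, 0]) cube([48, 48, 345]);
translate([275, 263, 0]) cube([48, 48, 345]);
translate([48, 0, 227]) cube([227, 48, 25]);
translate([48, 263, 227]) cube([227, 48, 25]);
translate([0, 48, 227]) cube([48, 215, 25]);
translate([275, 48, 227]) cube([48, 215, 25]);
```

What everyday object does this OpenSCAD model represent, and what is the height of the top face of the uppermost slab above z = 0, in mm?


A stool. The seat height is 386 mm.

A 323×311×41 slab at z = 345 on four corner posts — a stool. The seat top is 345 + 41 = 386 mm.


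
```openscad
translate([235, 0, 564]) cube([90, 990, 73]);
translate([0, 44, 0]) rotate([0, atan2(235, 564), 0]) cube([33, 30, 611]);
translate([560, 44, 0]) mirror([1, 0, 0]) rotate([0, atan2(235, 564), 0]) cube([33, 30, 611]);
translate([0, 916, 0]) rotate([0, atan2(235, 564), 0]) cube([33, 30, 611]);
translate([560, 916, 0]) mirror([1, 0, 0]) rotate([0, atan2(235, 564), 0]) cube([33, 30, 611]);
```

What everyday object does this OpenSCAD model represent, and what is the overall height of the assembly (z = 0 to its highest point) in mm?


A sawhorse. The overall height is 637 mm.

A beam across two mirrored pairs of raked legs — a sawhorse. The beam's underside is at z = 564 (matching the legs' vertical rise in atan2(235, 564)) and the beam is 73 mm tall, so its top is at 564 + 73 = 637 mm. The raked legs top out at the beam's underside, so that is the highest point.
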